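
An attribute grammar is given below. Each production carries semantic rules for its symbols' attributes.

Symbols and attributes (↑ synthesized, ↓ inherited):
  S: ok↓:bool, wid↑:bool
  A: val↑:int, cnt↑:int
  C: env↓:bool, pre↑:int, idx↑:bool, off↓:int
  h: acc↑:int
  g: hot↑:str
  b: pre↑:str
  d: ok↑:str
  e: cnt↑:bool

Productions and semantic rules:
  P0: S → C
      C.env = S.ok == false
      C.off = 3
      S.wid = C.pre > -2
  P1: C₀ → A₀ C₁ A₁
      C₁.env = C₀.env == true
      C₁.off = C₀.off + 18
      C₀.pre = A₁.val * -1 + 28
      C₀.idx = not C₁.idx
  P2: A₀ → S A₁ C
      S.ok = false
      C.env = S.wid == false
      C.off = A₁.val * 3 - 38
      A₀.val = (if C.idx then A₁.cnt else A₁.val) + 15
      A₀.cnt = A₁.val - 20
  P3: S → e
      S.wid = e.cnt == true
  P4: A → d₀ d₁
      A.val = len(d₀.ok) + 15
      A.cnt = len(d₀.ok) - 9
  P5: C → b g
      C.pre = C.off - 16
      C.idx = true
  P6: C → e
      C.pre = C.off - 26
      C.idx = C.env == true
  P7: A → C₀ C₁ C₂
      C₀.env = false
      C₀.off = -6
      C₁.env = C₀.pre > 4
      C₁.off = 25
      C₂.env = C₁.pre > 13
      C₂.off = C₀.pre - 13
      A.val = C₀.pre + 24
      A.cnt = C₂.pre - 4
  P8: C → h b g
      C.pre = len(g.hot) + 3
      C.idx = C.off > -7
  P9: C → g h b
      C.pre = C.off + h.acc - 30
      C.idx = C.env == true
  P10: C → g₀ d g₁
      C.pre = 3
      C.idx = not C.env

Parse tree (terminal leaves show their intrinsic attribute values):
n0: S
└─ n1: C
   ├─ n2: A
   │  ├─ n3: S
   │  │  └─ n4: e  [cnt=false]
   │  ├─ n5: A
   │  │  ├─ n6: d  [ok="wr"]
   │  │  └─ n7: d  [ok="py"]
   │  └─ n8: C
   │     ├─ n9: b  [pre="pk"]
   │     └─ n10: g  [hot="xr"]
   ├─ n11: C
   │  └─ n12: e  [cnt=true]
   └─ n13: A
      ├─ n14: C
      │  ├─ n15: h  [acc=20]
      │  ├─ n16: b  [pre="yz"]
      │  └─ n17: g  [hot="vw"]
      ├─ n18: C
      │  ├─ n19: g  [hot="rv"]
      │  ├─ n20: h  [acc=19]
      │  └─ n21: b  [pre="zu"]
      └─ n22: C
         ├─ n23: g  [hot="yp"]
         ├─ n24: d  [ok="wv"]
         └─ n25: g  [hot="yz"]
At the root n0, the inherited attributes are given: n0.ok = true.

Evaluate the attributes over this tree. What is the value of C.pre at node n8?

-3

1. n0.ok = true  [given at root]
2. n1.env = false  [S.ok == false]
3. n1.off = 3  [3]
4. n3.ok = false  [false]
5. n4.cnt = false  [terminal]
6. n3.wid = false  [e.cnt == true]
7. n6.ok = "wr"  [terminal]
8. n7.ok = "py"  [terminal]
9. n5.val = 17  [len(d₀.ok) + 15]
10. n5.cnt = -7  [len(d₀.ok) - 9]
11. n8.env = true  [S.wid == false]
12. n8.off = 13  [A₁.val * 3 - 38]
13. n9.pre = "pk"  [terminal]
14. n10.hot = "xr"  [terminal]
15. n8.pre = -3  [C.off - 16]
16. n8.idx = true  [true]
17. n2.val = 8  [(if C.idx then A₁.cnt else A₁.val) + 15]
18. n2.cnt = -3  [A₁.val - 20]
19. n11.env = false  [C₀.env == true]
20. n11.off = 21  [C₀.off + 18]
21. n12.cnt = true  [terminal]
22. n11.pre = -5  [C.off - 26]
23. n11.idx = false  [C.env == true]
24. n14.env = false  [false]
25. n14.off = -6  [-6]
26. n15.acc = 20  [terminal]
27. n16.pre = "yz"  [terminal]
28. n17.hot = "vw"  [terminal]
29. n14.pre = 5  [len(g.hot) + 3]
30. n14.idx = true  [C.off > -7]
31. n18.env = true  [C₀.pre > 4]
32. n18.off = 25  [25]
33. n19.hot = "rv"  [terminal]
34. n20.acc = 19  [terminal]
35. n21.pre = "zu"  [terminal]
36. n18.pre = 14  [C.off + h.acc - 30]
37. n18.idx = true  [C.env == true]
38. n22.env = true  [C₁.pre > 13]
39. n22.off = -8  [C₀.pre - 13]
40. n23.hot = "yp"  [terminal]
41. n24.ok = "wv"  [terminal]
42. n25.hot = "yz"  [terminal]
43. n22.pre = 3  [3]
44. n22.idx = false  [not C.env]
45. n13.val = 29  [C₀.pre + 24]
46. n13.cnt = -1  [C₂.pre - 4]
47. n1.pre = -1  [A₁.val * -1 + 28]
48. n1.idx = true  [not C₁.idx]
49. n0.wid = true  [C.pre > -2]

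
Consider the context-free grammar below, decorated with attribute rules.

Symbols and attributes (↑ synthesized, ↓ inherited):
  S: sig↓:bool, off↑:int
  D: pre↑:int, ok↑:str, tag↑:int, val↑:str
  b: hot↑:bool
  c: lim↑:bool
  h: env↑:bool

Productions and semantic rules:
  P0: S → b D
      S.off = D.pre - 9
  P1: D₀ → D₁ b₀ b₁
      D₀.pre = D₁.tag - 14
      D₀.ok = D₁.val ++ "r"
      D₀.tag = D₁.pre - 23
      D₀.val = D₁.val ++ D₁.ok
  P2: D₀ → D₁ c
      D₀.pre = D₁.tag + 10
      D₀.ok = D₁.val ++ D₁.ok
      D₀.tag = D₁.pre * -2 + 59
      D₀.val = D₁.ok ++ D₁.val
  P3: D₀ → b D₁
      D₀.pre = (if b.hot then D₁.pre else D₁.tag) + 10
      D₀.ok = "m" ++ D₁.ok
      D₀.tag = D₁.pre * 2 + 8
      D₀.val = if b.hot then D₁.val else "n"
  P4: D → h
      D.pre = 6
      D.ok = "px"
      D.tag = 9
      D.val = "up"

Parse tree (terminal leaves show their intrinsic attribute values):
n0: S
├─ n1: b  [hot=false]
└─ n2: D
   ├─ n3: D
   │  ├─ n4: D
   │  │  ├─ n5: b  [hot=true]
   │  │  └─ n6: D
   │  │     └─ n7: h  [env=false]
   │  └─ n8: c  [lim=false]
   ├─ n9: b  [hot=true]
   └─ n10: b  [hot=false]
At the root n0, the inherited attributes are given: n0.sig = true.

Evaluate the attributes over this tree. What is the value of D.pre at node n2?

1. n0.sig = true  [given at root]
2. n1.hot = false  [terminal]
3. n5.hot = true  [terminal]
4. n7.env = false  [terminal]
5. n6.pre = 6  [6]
6. n6.ok = "px"  ["px"]
7. n6.tag = 9  [9]
8. n6.val = "up"  ["up"]
9. n4.pre = 16  [(if b.hot then D₁.pre else D₁.tag) + 10]
10. n4.ok = "mpx"  ["m" ++ D₁.ok]
11. n4.tag = 20  [D₁.pre * 2 + 8]
12. n4.val = "up"  [if b.hot then D₁.val else "n"]
13. n8.lim = false  [terminal]
14. n3.pre = 30  [D₁.tag + 10]
15. n3.ok = "upmpx"  [D₁.val ++ D₁.ok]
16. n3.tag = 27  [D₁.pre * -2 + 59]
17. n3.val = "mpxup"  [D₁.ok ++ D₁.val]
18. n9.hot = true  [terminal]
19. n10.hot = false  [terminal]
20. n2.pre = 13  [D₁.tag - 14]
21. n2.ok = "mpxupr"  [D₁.val ++ "r"]
22. n2.tag = 7  [D₁.pre - 23]
23. n2.val = "mpxupupmpx"  [D₁.val ++ D₁.ok]
24. n0.off = 4  [D.pre - 9]

13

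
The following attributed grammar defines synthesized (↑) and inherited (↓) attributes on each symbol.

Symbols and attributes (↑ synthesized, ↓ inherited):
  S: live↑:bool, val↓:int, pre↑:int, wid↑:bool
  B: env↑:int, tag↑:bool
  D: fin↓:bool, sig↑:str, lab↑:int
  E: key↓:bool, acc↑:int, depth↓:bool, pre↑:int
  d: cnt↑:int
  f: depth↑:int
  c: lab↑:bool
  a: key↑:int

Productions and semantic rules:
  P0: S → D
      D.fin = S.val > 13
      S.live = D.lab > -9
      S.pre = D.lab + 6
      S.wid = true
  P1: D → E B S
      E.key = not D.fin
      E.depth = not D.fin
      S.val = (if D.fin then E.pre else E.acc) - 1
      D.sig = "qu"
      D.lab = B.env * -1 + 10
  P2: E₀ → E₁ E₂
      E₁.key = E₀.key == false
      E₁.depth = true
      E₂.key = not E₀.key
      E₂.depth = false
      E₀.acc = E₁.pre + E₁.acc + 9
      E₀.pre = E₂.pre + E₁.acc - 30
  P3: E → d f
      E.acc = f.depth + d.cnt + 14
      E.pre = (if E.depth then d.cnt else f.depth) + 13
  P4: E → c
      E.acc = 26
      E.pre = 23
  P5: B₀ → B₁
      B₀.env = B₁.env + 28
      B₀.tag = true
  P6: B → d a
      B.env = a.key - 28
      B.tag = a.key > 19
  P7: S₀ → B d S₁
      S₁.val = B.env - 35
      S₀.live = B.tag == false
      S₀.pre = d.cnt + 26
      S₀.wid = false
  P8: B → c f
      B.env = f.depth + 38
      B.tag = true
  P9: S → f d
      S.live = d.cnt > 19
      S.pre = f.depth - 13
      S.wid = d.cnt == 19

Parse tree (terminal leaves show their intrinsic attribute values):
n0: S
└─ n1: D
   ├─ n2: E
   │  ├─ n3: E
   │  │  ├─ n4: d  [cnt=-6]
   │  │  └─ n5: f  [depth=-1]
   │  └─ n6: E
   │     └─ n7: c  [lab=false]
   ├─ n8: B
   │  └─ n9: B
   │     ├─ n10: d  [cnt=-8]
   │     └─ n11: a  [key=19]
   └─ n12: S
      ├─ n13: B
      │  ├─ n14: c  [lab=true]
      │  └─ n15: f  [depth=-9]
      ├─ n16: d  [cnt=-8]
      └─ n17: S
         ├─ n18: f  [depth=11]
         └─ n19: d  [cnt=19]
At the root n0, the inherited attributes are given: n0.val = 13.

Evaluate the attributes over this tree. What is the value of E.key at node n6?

false

1. n0.val = 13  [given at root]
2. n1.fin = false  [S.val > 13]
3. n2.key = true  [not D.fin]
4. n2.depth = true  [not D.fin]
5. n3.key = false  [E₀.key == false]
6. n3.depth = true  [true]
7. n4.cnt = -6  [terminal]
8. n5.depth = -1  [terminal]
9. n3.acc = 7  [f.depth + d.cnt + 14]
10. n3.pre = 7  [(if E.depth then d.cnt else f.depth) + 13]
11. n6.key = false  [not E₀.key]
12. n6.depth = false  [false]
13. n7.lab = false  [terminal]
14. n6.acc = 26  [26]
15. n6.pre = 23  [23]
16. n2.acc = 23  [E₁.pre + E₁.acc + 9]
17. n2.pre = 0  [E₂.pre + E₁.acc - 30]
18. n10.cnt = -8  [terminal]
19. n11.key = 19  [terminal]
20. n9.env = -9  [a.key - 28]
21. n9.tag = false  [a.key > 19]
22. n8.env = 19  [B₁.env + 28]
23. n8.tag = true  [true]
24. n12.val = 22  [(if D.fin then E.pre else E.acc) - 1]
25. n14.lab = true  [terminal]
26. n15.depth = -9  [terminal]
27. n13.env = 29  [f.depth + 38]
28. n13.tag = true  [true]
29. n16.cnt = -8  [terminal]
30. n17.val = -6  [B.env - 35]
31. n18.depth = 11  [terminal]
32. n19.cnt = 19  [terminal]
33. n17.live = false  [d.cnt > 19]
34. n17.pre = -2  [f.depth - 13]
35. n17.wid = true  [d.cnt == 19]
36. n12.live = false  [B.tag == false]
37. n12.pre = 18  [d.cnt + 26]
38. n12.wid = false  [false]
39. n1.sig = "qu"  ["qu"]
40. n1.lab = -9  [B.env * -1 + 10]
41. n0.live = false  [D.lab > -9]
42. n0.pre = -3  [D.lab + 6]
43. n0.wid = true  [true]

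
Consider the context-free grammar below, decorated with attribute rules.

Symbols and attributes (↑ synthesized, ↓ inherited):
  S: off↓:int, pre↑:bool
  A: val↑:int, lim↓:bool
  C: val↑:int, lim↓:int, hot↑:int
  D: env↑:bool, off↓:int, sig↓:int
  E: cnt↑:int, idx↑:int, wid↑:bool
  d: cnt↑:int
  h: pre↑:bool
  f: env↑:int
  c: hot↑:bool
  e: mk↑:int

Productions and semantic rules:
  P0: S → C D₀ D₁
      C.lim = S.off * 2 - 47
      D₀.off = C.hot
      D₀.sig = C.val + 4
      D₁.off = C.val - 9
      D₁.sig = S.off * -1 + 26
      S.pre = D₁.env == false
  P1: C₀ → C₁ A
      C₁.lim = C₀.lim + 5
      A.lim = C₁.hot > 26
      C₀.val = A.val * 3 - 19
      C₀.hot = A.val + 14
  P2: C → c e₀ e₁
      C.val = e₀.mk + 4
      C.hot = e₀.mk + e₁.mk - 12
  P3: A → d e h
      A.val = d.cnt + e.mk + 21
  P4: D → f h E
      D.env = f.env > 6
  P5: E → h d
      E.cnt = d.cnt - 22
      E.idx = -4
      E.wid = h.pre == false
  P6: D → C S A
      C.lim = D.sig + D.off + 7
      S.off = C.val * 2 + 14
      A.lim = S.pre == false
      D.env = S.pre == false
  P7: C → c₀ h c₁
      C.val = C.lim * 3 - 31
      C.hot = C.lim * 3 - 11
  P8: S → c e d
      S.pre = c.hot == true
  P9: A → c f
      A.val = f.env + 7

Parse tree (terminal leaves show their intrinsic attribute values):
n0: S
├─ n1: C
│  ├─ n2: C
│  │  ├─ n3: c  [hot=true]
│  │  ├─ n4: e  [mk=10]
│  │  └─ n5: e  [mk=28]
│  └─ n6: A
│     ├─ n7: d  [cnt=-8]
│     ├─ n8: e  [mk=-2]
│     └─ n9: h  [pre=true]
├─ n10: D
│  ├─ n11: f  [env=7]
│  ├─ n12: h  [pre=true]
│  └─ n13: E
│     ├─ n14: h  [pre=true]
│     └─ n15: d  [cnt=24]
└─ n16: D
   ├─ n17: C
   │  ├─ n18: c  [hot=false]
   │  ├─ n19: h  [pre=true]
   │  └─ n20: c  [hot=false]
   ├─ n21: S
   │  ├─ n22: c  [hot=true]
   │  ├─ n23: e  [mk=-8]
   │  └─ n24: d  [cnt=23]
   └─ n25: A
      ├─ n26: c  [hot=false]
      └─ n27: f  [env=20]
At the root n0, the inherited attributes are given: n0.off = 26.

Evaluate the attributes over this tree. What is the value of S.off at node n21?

1. n0.off = 26  [given at root]
2. n1.lim = 5  [S.off * 2 - 47]
3. n2.lim = 10  [C₀.lim + 5]
4. n3.hot = true  [terminal]
5. n4.mk = 10  [terminal]
6. n5.mk = 28  [terminal]
7. n2.val = 14  [e₀.mk + 4]
8. n2.hot = 26  [e₀.mk + e₁.mk - 12]
9. n6.lim = false  [C₁.hot > 26]
10. n7.cnt = -8  [terminal]
11. n8.mk = -2  [terminal]
12. n9.pre = true  [terminal]
13. n6.val = 11  [d.cnt + e.mk + 21]
14. n1.val = 14  [A.val * 3 - 19]
15. n1.hot = 25  [A.val + 14]
16. n10.off = 25  [C.hot]
17. n10.sig = 18  [C.val + 4]
18. n11.env = 7  [terminal]
19. n12.pre = true  [terminal]
20. n14.pre = true  [terminal]
21. n15.cnt = 24  [terminal]
22. n13.cnt = 2  [d.cnt - 22]
23. n13.idx = -4  [-4]
24. n13.wid = false  [h.pre == false]
25. n10.env = true  [f.env > 6]
26. n16.off = 5  [C.val - 9]
27. n16.sig = 0  [S.off * -1 + 26]
28. n17.lim = 12  [D.sig + D.off + 7]
29. n18.hot = false  [terminal]
30. n19.pre = true  [terminal]
31. n20.hot = false  [terminal]
32. n17.val = 5  [C.lim * 3 - 31]
33. n17.hot = 25  [C.lim * 3 - 11]
34. n21.off = 24  [C.val * 2 + 14]
35. n22.hot = true  [terminal]
36. n23.mk = -8  [terminal]
37. n24.cnt = 23  [terminal]
38. n21.pre = true  [c.hot == true]
39. n25.lim = false  [S.pre == false]
40. n26.hot = false  [terminal]
41. n27.env = 20  [terminal]
42. n25.val = 27  [f.env + 7]
43. n16.env = false  [S.pre == false]
44. n0.pre = true  [D₁.env == false]

24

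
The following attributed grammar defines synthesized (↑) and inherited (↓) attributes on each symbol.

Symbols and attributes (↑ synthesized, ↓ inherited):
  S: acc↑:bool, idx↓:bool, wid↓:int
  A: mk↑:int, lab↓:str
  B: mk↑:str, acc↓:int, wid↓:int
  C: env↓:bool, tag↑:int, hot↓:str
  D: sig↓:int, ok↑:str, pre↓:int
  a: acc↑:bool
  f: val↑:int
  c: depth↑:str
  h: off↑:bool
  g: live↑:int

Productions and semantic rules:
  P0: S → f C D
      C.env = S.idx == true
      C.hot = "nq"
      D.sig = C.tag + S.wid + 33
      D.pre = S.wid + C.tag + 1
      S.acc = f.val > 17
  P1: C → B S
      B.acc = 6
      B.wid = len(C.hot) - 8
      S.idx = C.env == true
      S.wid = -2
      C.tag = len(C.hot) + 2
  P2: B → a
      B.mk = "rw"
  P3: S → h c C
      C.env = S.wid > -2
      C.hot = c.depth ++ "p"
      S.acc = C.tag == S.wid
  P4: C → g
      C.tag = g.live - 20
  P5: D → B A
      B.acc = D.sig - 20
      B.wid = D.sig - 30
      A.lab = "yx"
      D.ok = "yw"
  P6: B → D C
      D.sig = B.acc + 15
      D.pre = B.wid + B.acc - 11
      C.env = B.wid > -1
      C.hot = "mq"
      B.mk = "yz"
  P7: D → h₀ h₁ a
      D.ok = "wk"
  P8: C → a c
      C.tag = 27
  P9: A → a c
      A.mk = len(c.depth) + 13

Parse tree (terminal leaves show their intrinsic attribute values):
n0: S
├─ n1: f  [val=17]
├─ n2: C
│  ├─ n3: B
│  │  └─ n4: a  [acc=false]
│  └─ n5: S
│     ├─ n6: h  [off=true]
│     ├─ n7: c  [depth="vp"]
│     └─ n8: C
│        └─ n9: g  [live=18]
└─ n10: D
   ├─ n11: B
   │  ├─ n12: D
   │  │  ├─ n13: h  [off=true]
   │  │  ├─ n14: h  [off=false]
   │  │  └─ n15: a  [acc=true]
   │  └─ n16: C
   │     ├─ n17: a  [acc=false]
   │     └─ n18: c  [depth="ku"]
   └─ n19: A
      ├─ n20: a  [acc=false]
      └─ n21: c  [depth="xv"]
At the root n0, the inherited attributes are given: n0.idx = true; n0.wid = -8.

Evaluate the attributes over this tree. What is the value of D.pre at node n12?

1. n0.idx = true  [given at root]
2. n0.wid = -8  [given at root]
3. n1.val = 17  [terminal]
4. n2.env = true  [S.idx == true]
5. n2.hot = "nq"  ["nq"]
6. n3.acc = 6  [6]
7. n3.wid = -6  [len(C.hot) - 8]
8. n4.acc = false  [terminal]
9. n3.mk = "rw"  ["rw"]
10. n5.idx = true  [C.env == true]
11. n5.wid = -2  [-2]
12. n6.off = true  [terminal]
13. n7.depth = "vp"  [terminal]
14. n8.env = false  [S.wid > -2]
15. n8.hot = "vpp"  [c.depth ++ "p"]
16. n9.live = 18  [terminal]
17. n8.tag = -2  [g.live - 20]
18. n5.acc = true  [C.tag == S.wid]
19. n2.tag = 4  [len(C.hot) + 2]
20. n10.sig = 29  [C.tag + S.wid + 33]
21. n10.pre = -3  [S.wid + C.tag + 1]
22. n11.acc = 9  [D.sig - 20]
23. n11.wid = -1  [D.sig - 30]
24. n12.sig = 24  [B.acc + 15]
25. n12.pre = -3  [B.wid + B.acc - 11]
26. n13.off = true  [terminal]
27. n14.off = false  [terminal]
28. n15.acc = true  [terminal]
29. n12.ok = "wk"  ["wk"]
30. n16.env = false  [B.wid > -1]
31. n16.hot = "mq"  ["mq"]
32. n17.acc = false  [terminal]
33. n18.depth = "ku"  [terminal]
34. n16.tag = 27  [27]
35. n11.mk = "yz"  ["yz"]
36. n19.lab = "yx"  ["yx"]
37. n20.acc = false  [terminal]
38. n21.depth = "xv"  [terminal]
39. n19.mk = 15  [len(c.depth) + 13]
40. n10.ok = "yw"  ["yw"]
41. n0.acc = false  [f.val > 17]

-3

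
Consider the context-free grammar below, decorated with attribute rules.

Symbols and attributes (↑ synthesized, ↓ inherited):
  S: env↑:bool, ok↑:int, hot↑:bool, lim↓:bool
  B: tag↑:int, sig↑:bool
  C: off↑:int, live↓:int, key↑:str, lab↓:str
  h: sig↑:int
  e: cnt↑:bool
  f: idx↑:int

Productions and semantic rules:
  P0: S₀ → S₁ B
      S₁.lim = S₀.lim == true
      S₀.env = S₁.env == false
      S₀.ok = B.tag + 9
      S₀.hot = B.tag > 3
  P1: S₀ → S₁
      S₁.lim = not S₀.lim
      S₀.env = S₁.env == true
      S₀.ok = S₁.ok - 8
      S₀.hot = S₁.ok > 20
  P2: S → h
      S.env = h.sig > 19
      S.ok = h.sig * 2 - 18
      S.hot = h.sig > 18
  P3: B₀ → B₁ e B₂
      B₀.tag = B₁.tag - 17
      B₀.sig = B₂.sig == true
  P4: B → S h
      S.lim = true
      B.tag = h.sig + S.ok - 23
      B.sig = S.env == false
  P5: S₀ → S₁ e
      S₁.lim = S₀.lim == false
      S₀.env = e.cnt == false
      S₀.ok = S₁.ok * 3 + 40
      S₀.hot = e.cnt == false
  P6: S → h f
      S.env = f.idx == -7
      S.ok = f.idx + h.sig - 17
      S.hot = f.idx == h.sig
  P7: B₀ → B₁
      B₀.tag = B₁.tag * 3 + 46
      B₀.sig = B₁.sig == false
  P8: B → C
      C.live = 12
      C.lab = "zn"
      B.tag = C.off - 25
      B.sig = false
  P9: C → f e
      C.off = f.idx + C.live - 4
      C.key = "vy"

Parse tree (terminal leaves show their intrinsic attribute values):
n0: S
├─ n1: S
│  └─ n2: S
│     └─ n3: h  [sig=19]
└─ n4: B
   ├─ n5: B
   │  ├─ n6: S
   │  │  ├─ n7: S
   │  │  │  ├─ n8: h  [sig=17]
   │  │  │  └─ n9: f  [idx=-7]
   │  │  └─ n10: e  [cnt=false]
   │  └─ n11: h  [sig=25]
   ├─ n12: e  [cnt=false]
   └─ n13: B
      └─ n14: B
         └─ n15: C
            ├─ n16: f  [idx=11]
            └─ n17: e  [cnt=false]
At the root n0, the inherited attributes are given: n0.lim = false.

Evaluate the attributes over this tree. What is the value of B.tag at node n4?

1. n0.lim = false  [given at root]
2. n1.lim = false  [S₀.lim == true]
3. n2.lim = true  [not S₀.lim]
4. n3.sig = 19  [terminal]
5. n2.env = false  [h.sig > 19]
6. n2.ok = 20  [h.sig * 2 - 18]
7. n2.hot = true  [h.sig > 18]
8. n1.env = false  [S₁.env == true]
9. n1.ok = 12  [S₁.ok - 8]
10. n1.hot = false  [S₁.ok > 20]
11. n6.lim = true  [true]
12. n7.lim = false  [S₀.lim == false]
13. n8.sig = 17  [terminal]
14. n9.idx = -7  [terminal]
15. n7.env = true  [f.idx == -7]
16. n7.ok = -7  [f.idx + h.sig - 17]
17. n7.hot = false  [f.idx == h.sig]
18. n10.cnt = false  [terminal]
19. n6.env = true  [e.cnt == false]
20. n6.ok = 19  [S₁.ok * 3 + 40]
21. n6.hot = true  [e.cnt == false]
22. n11.sig = 25  [terminal]
23. n5.tag = 21  [h.sig + S.ok - 23]
24. n5.sig = false  [S.env == false]
25. n12.cnt = false  [terminal]
26. n15.live = 12  [12]
27. n15.lab = "zn"  ["zn"]
28. n16.idx = 11  [terminal]
29. n17.cnt = false  [terminal]
30. n15.off = 19  [f.idx + C.live - 4]
31. n15.key = "vy"  ["vy"]
32. n14.tag = -6  [C.off - 25]
33. n14.sig = false  [false]
34. n13.tag = 28  [B₁.tag * 3 + 46]
35. n13.sig = true  [B₁.sig == false]
36. n4.tag = 4  [B₁.tag - 17]
37. n4.sig = true  [B₂.sig == true]
38. n0.env = true  [S₁.env == false]
39. n0.ok = 13  [B.tag + 9]
40. n0.hot = true  [B.tag > 3]

4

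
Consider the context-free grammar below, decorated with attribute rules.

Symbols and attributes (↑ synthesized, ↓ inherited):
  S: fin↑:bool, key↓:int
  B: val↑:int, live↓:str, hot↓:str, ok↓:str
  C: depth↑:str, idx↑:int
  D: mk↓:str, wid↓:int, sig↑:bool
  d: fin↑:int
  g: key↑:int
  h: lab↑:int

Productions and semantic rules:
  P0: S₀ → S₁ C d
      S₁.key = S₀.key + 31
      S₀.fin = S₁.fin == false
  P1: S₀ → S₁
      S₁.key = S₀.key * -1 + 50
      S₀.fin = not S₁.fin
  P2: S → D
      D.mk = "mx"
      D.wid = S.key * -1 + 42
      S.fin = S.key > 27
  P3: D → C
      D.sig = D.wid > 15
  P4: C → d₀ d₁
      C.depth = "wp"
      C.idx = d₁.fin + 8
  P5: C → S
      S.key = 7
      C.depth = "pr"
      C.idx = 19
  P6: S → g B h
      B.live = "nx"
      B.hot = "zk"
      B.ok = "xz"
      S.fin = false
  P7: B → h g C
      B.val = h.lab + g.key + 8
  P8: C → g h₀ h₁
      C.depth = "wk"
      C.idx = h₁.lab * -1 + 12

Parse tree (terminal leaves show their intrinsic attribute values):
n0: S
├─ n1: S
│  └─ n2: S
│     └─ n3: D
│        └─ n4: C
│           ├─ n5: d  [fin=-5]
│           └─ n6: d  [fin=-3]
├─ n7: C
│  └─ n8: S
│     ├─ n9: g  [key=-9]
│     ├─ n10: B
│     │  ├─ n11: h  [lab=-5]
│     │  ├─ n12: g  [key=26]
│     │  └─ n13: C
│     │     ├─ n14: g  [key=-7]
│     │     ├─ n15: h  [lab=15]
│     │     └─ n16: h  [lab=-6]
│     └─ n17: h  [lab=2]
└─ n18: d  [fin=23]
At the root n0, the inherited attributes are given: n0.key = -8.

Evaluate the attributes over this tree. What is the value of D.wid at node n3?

1. n0.key = -8  [given at root]
2. n1.key = 23  [S₀.key + 31]
3. n2.key = 27  [S₀.key * -1 + 50]
4. n3.mk = "mx"  ["mx"]
5. n3.wid = 15  [S.key * -1 + 42]
6. n5.fin = -5  [terminal]
7. n6.fin = -3  [terminal]
8. n4.depth = "wp"  ["wp"]
9. n4.idx = 5  [d₁.fin + 8]
10. n3.sig = false  [D.wid > 15]
11. n2.fin = false  [S.key > 27]
12. n1.fin = true  [not S₁.fin]
13. n8.key = 7  [7]
14. n9.key = -9  [terminal]
15. n10.live = "nx"  ["nx"]
16. n10.hot = "zk"  ["zk"]
17. n10.ok = "xz"  ["xz"]
18. n11.lab = -5  [terminal]
19. n12.key = 26  [terminal]
20. n14.key = -7  [terminal]
21. n15.lab = 15  [terminal]
22. n16.lab = -6  [terminal]
23. n13.depth = "wk"  ["wk"]
24. n13.idx = 18  [h₁.lab * -1 + 12]
25. n10.val = 29  [h.lab + g.key + 8]
26. n17.lab = 2  [terminal]
27. n8.fin = false  [false]
28. n7.depth = "pr"  ["pr"]
29. n7.idx = 19  [19]
30. n18.fin = 23  [terminal]
31. n0.fin = false  [S₁.fin == false]

15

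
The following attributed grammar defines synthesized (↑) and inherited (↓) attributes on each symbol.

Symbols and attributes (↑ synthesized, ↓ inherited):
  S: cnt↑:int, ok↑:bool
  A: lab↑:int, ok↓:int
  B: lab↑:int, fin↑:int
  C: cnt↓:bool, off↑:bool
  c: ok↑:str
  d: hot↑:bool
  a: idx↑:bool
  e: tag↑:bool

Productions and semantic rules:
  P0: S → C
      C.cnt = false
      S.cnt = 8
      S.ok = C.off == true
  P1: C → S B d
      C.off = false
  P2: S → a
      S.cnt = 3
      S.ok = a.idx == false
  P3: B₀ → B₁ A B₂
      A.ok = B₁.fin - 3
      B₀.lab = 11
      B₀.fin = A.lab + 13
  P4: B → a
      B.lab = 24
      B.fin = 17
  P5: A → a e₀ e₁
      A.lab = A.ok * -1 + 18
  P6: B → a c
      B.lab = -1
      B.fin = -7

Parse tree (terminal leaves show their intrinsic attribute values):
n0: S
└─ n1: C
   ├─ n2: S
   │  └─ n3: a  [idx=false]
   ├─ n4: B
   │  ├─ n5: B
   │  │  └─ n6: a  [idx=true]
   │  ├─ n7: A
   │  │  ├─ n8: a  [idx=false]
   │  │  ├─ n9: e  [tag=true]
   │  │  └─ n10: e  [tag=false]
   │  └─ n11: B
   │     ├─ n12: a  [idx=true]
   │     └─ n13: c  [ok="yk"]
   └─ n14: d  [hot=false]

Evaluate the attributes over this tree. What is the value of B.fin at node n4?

1. n1.cnt = false  [false]
2. n3.idx = false  [terminal]
3. n2.cnt = 3  [3]
4. n2.ok = true  [a.idx == false]
5. n6.idx = true  [terminal]
6. n5.lab = 24  [24]
7. n5.fin = 17  [17]
8. n7.ok = 14  [B₁.fin - 3]
9. n8.idx = false  [terminal]
10. n9.tag = true  [terminal]
11. n10.tag = false  [terminal]
12. n7.lab = 4  [A.ok * -1 + 18]
13. n12.idx = true  [terminal]
14. n13.ok = "yk"  [terminal]
15. n11.lab = -1  [-1]
16. n11.fin = -7  [-7]
17. n4.lab = 11  [11]
18. n4.fin = 17  [A.lab + 13]
19. n14.hot = false  [terminal]
20. n1.off = false  [false]
21. n0.cnt = 8  [8]
22. n0.ok = false  [C.off == true]

17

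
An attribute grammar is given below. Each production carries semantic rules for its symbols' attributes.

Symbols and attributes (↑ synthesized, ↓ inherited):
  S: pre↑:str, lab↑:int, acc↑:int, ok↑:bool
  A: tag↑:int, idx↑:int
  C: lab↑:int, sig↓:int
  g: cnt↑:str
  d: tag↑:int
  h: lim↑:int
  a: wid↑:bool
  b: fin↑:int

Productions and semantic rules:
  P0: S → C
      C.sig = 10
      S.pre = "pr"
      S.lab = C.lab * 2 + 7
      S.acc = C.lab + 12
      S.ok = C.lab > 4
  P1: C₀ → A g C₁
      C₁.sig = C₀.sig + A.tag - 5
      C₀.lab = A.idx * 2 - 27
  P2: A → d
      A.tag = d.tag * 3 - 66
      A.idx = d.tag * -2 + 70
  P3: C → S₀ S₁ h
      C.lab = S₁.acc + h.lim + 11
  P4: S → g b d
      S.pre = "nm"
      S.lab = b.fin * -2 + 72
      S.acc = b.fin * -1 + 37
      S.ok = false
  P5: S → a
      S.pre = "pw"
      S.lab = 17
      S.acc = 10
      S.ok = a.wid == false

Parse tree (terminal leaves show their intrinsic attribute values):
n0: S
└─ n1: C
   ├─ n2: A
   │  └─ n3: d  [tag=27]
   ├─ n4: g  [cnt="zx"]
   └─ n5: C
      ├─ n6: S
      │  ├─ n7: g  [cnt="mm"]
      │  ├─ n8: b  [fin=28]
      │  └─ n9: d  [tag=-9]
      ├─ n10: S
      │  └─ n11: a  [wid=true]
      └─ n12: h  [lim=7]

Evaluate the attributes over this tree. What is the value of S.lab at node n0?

1. n1.sig = 10  [10]
2. n3.tag = 27  [terminal]
3. n2.tag = 15  [d.tag * 3 - 66]
4. n2.idx = 16  [d.tag * -2 + 70]
5. n4.cnt = "zx"  [terminal]
6. n5.sig = 20  [C₀.sig + A.tag - 5]
7. n7.cnt = "mm"  [terminal]
8. n8.fin = 28  [terminal]
9. n9.tag = -9  [terminal]
10. n6.pre = "nm"  ["nm"]
11. n6.lab = 16  [b.fin * -2 + 72]
12. n6.acc = 9  [b.fin * -1 + 37]
13. n6.ok = false  [false]
14. n11.wid = true  [terminal]
15. n10.pre = "pw"  ["pw"]
16. n10.lab = 17  [17]
17. n10.acc = 10  [10]
18. n10.ok = false  [a.wid == false]
19. n12.lim = 7  [terminal]
20. n5.lab = 28  [S₁.acc + h.lim + 11]
21. n1.lab = 5  [A.idx * 2 - 27]
22. n0.pre = "pr"  ["pr"]
23. n0.lab = 17  [C.lab * 2 + 7]
24. n0.acc = 17  [C.lab + 12]
25. n0.ok = true  [C.lab > 4]

17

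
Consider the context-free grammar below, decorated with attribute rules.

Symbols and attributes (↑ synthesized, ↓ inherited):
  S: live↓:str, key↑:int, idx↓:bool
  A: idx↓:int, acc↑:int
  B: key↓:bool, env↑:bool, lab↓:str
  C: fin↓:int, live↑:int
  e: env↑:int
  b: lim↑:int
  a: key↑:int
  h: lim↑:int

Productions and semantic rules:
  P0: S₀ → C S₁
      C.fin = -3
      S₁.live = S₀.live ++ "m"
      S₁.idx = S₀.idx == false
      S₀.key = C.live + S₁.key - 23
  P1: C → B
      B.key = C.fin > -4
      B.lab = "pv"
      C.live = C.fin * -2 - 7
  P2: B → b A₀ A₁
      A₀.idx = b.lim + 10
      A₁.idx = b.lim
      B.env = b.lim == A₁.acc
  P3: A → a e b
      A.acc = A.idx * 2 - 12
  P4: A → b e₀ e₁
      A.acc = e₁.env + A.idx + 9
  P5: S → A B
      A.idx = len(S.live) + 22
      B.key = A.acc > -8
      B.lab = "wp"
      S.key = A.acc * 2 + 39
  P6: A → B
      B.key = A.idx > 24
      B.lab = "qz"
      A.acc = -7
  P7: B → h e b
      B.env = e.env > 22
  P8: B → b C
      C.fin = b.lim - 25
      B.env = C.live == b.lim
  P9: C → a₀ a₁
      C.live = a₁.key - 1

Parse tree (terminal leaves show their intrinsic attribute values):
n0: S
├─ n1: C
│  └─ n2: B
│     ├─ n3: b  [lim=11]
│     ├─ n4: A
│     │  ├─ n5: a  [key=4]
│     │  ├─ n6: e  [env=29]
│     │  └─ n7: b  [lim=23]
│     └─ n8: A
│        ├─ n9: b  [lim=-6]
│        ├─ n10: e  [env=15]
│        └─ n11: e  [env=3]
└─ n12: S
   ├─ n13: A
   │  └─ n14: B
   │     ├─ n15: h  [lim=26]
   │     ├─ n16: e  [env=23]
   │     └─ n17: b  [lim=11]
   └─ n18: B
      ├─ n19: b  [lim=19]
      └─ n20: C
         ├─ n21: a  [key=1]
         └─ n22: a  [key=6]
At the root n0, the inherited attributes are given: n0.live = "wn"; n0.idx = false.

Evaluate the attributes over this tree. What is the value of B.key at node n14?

true

1. n0.live = "wn"  [given at root]
2. n0.idx = false  [given at root]
3. n1.fin = -3  [-3]
4. n2.key = true  [C.fin > -4]
5. n2.lab = "pv"  ["pv"]
6. n3.lim = 11  [terminal]
7. n4.idx = 21  [b.lim + 10]
8. n5.key = 4  [terminal]
9. n6.env = 29  [terminal]
10. n7.lim = 23  [terminal]
11. n4.acc = 30  [A.idx * 2 - 12]
12. n8.idx = 11  [b.lim]
13. n9.lim = -6  [terminal]
14. n10.env = 15  [terminal]
15. n11.env = 3  [terminal]
16. n8.acc = 23  [e₁.env + A.idx + 9]
17. n2.env = false  [b.lim == A₁.acc]
18. n1.live = -1  [C.fin * -2 - 7]
19. n12.live = "wnm"  [S₀.live ++ "m"]
20. n12.idx = true  [S₀.idx == false]
21. n13.idx = 25  [len(S.live) + 22]
22. n14.key = true  [A.idx > 24]
23. n14.lab = "qz"  ["qz"]
24. n15.lim = 26  [terminal]
25. n16.env = 23  [terminal]
26. n17.lim = 11  [terminal]
27. n14.env = true  [e.env > 22]
28. n13.acc = -7  [-7]
29. n18.key = true  [A.acc > -8]
30. n18.lab = "wp"  ["wp"]
31. n19.lim = 19  [terminal]
32. n20.fin = -6  [b.lim - 25]
33. n21.key = 1  [terminal]
34. n22.key = 6  [terminal]
35. n20.live = 5  [a₁.key - 1]
36. n18.env = false  [C.live == b.lim]
37. n12.key = 25  [A.acc * 2 + 39]
38. n0.key = 1  [C.live + S₁.key - 23]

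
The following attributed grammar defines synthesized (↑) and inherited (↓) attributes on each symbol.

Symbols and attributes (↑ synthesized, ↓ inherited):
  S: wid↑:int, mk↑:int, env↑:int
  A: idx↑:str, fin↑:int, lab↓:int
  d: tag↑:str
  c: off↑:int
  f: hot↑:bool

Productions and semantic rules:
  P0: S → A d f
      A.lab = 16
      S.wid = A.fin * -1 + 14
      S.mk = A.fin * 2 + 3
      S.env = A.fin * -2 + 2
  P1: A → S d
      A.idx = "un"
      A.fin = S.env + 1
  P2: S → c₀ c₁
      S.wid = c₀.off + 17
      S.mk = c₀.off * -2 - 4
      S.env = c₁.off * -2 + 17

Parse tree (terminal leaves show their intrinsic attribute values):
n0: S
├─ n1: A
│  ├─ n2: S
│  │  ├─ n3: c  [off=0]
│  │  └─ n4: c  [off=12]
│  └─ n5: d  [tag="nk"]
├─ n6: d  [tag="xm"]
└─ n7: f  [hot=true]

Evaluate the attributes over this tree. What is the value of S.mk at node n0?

-9

1. n1.lab = 16  [16]
2. n3.off = 0  [terminal]
3. n4.off = 12  [terminal]
4. n2.wid = 17  [c₀.off + 17]
5. n2.mk = -4  [c₀.off * -2 - 4]
6. n2.env = -7  [c₁.off * -2 + 17]
7. n5.tag = "nk"  [terminal]
8. n1.idx = "un"  ["un"]
9. n1.fin = -6  [S.env + 1]
10. n6.tag = "xm"  [terminal]
11. n7.hot = true  [terminal]
12. n0.wid = 20  [A.fin * -1 + 14]
13. n0.mk = -9  [A.fin * 2 + 3]
14. n0.env = 14  [A.fin * -2 + 2]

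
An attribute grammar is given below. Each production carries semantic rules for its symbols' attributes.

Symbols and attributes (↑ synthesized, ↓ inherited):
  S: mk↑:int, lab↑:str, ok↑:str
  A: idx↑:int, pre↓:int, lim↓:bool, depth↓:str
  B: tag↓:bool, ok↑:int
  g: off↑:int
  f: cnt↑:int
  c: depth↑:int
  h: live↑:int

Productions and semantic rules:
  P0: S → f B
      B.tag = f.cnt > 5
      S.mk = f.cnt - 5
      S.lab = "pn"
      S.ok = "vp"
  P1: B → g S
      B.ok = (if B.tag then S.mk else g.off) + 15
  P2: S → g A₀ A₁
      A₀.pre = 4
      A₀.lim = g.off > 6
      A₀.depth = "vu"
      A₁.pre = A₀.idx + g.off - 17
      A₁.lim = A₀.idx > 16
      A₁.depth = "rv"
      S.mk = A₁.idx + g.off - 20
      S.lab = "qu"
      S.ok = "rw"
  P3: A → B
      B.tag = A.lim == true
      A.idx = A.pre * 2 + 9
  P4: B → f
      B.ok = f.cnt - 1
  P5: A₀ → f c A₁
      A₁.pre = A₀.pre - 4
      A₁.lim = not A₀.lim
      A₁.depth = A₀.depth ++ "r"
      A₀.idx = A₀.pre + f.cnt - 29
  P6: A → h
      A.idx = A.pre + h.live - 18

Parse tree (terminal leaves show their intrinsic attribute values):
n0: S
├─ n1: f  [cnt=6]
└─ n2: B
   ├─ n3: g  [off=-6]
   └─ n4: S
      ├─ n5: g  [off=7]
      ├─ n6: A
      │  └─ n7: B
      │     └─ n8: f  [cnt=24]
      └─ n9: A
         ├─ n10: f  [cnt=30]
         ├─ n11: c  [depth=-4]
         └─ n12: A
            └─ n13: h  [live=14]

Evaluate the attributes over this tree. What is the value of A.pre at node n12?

3

1. n1.cnt = 6  [terminal]
2. n2.tag = true  [f.cnt > 5]
3. n3.off = -6  [terminal]
4. n5.off = 7  [terminal]
5. n6.pre = 4  [4]
6. n6.lim = true  [g.off > 6]
7. n6.depth = "vu"  ["vu"]
8. n7.tag = true  [A.lim == true]
9. n8.cnt = 24  [terminal]
10. n7.ok = 23  [f.cnt - 1]
11. n6.idx = 17  [A.pre * 2 + 9]
12. n9.pre = 7  [A₀.idx + g.off - 17]
13. n9.lim = true  [A₀.idx > 16]
14. n9.depth = "rv"  ["rv"]
15. n10.cnt = 30  [terminal]
16. n11.depth = -4  [terminal]
17. n12.pre = 3  [A₀.pre - 4]
18. n12.lim = false  [not A₀.lim]
19. n12.depth = "rvr"  [A₀.depth ++ "r"]
20. n13.live = 14  [terminal]
21. n12.idx = -1  [A.pre + h.live - 18]
22. n9.idx = 8  [A₀.pre + f.cnt - 29]
23. n4.mk = -5  [A₁.idx + g.off - 20]
24. n4.lab = "qu"  ["qu"]
25. n4.ok = "rw"  ["rw"]
26. n2.ok = 10  [(if B.tag then S.mk else g.off) + 15]
27. n0.mk = 1  [f.cnt - 5]
28. n0.lab = "pn"  ["pn"]
29. n0.ok = "vp"  ["vp"]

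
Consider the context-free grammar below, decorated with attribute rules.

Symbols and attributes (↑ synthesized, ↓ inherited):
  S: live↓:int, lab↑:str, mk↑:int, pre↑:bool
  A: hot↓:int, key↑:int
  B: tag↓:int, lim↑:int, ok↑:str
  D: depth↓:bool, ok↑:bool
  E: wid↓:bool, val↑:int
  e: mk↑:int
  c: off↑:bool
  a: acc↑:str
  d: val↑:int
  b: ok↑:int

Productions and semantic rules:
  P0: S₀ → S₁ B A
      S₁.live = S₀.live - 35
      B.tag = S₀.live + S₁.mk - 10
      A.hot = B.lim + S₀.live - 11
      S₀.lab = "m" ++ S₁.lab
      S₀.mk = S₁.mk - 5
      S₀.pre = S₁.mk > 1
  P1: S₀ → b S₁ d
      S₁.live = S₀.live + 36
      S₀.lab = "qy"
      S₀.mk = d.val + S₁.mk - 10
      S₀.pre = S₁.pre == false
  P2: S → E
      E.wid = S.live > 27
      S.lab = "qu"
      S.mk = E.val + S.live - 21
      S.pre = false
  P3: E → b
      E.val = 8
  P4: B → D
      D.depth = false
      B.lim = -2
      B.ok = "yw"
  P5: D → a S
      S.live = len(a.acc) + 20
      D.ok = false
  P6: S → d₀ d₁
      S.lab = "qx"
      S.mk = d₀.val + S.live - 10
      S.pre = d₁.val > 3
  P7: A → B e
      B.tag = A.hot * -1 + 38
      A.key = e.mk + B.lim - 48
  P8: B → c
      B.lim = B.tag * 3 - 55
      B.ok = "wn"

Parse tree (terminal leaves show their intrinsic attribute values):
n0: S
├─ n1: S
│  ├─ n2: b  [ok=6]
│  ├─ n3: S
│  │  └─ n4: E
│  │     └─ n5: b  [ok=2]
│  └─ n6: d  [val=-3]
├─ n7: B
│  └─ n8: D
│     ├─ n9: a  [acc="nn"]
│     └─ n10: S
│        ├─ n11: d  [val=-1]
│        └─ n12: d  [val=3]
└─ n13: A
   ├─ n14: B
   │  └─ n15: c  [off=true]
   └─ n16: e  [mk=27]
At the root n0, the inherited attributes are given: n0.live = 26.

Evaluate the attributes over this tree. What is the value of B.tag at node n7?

1. n0.live = 26  [given at root]
2. n1.live = -9  [S₀.live - 35]
3. n2.ok = 6  [terminal]
4. n3.live = 27  [S₀.live + 36]
5. n4.wid = false  [S.live > 27]
6. n5.ok = 2  [terminal]
7. n4.val = 8  [8]
8. n3.lab = "qu"  ["qu"]
9. n3.mk = 14  [E.val + S.live - 21]
10. n3.pre = false  [false]
11. n6.val = -3  [terminal]
12. n1.lab = "qy"  ["qy"]
13. n1.mk = 1  [d.val + S₁.mk - 10]
14. n1.pre = true  [S₁.pre == false]
15. n7.tag = 17  [S₀.live + S₁.mk - 10]
16. n8.depth = false  [false]
17. n9.acc = "nn"  [terminal]
18. n10.live = 22  [len(a.acc) + 20]
19. n11.val = -1  [terminal]
20. n12.val = 3  [terminal]
21. n10.lab = "qx"  ["qx"]
22. n10.mk = 11  [d₀.val + S.live - 10]
23. n10.pre = false  [d₁.val > 3]
24. n8.ok = false  [false]
25. n7.lim = -2  [-2]
26. n7.ok = "yw"  ["yw"]
27. n13.hot = 13  [B.lim + S₀.live - 11]
28. n14.tag = 25  [A.hot * -1 + 38]
29. n15.off = true  [terminal]
30. n14.lim = 20  [B.tag * 3 - 55]
31. n14.ok = "wn"  ["wn"]
32. n16.mk = 27  [terminal]
33. n13.key = -1  [e.mk + B.lim - 48]
34. n0.lab = "mqy"  ["m" ++ S₁.lab]
35. n0.mk = -4  [S₁.mk - 5]
36. n0.pre = false  [S₁.mk > 1]

17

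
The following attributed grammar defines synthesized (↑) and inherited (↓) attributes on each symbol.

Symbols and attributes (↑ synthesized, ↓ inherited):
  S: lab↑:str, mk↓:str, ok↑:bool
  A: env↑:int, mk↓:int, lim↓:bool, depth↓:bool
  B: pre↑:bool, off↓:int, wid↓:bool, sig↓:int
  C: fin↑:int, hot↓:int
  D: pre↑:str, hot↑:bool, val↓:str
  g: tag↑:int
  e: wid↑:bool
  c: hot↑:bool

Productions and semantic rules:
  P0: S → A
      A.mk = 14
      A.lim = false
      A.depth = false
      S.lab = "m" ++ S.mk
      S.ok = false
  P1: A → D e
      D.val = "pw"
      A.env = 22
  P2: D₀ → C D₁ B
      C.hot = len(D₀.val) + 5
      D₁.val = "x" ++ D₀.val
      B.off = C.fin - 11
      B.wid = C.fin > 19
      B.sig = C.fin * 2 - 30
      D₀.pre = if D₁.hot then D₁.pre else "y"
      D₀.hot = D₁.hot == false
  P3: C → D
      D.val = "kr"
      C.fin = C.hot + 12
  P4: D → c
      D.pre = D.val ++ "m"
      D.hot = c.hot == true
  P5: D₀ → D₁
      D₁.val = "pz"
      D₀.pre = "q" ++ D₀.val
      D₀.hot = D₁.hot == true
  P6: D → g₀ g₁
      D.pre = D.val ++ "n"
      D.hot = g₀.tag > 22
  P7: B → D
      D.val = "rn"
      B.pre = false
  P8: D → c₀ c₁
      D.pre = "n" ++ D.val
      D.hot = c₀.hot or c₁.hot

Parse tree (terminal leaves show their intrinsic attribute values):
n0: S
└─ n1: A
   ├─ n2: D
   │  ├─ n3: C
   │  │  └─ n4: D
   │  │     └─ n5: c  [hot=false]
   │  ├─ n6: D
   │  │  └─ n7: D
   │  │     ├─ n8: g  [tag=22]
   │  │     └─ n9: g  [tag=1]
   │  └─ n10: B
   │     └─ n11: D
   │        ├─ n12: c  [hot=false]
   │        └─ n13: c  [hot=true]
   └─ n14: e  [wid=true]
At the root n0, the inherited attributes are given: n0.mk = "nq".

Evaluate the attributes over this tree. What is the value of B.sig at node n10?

8

1. n0.mk = "nq"  [given at root]
2. n1.mk = 14  [14]
3. n1.lim = false  [false]
4. n1.depth = false  [false]
5. n2.val = "pw"  ["pw"]
6. n3.hot = 7  [len(D₀.val) + 5]
7. n4.val = "kr"  ["kr"]
8. n5.hot = false  [terminal]
9. n4.pre = "krm"  [D.val ++ "m"]
10. n4.hot = false  [c.hot == true]
11. n3.fin = 19  [C.hot + 12]
12. n6.val = "xpw"  ["x" ++ D₀.val]
13. n7.val = "pz"  ["pz"]
14. n8.tag = 22  [terminal]
15. n9.tag = 1  [terminal]
16. n7.pre = "pzn"  [D.val ++ "n"]
17. n7.hot = false  [g₀.tag > 22]
18. n6.pre = "qxpw"  ["q" ++ D₀.val]
19. n6.hot = false  [D₁.hot == true]
20. n10.off = 8  [C.fin - 11]
21. n10.wid = false  [C.fin > 19]
22. n10.sig = 8  [C.fin * 2 - 30]
23. n11.val = "rn"  ["rn"]
24. n12.hot = false  [terminal]
25. n13.hot = true  [terminal]
26. n11.pre = "nrn"  ["n" ++ D.val]
27. n11.hot = true  [c₀.hot or c₁.hot]
28. n10.pre = false  [false]
29. n2.pre = "y"  [if D₁.hot then D₁.pre else "y"]
30. n2.hot = true  [D₁.hot == false]
31. n14.wid = true  [terminal]
32. n1.env = 22  [22]
33. n0.lab = "mnq"  ["m" ++ S.mk]
34. n0.ok = false  [false]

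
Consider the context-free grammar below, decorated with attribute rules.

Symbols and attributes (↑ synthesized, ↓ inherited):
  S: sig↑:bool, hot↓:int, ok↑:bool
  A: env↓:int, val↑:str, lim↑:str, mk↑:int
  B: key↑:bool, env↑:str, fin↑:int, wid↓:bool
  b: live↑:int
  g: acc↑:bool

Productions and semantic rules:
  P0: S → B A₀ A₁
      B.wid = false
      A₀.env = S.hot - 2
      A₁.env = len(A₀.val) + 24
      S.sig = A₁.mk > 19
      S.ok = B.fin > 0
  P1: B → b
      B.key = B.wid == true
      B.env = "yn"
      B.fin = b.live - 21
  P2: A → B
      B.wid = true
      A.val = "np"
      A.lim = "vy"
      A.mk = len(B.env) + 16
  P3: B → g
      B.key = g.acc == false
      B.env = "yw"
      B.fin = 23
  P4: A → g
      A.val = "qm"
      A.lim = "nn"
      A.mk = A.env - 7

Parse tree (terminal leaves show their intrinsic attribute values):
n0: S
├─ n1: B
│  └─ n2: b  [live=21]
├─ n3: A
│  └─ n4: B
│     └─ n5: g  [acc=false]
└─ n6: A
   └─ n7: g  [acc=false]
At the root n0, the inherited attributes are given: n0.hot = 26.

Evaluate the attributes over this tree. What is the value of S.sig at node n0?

false

1. n0.hot = 26  [given at root]
2. n1.wid = false  [false]
3. n2.live = 21  [terminal]
4. n1.key = false  [B.wid == true]
5. n1.env = "yn"  ["yn"]
6. n1.fin = 0  [b.live - 21]
7. n3.env = 24  [S.hot - 2]
8. n4.wid = true  [true]
9. n5.acc = false  [terminal]
10. n4.key = true  [g.acc == false]
11. n4.env = "yw"  ["yw"]
12. n4.fin = 23  [23]
13. n3.val = "np"  ["np"]
14. n3.lim = "vy"  ["vy"]
15. n3.mk = 18  [len(B.env) + 16]
16. n6.env = 26  [len(A₀.val) + 24]
17. n7.acc = false  [terminal]
18. n6.val = "qm"  ["qm"]
19. n6.lim = "nn"  ["nn"]
20. n6.mk = 19  [A.env - 7]
21. n0.sig = false  [A₁.mk > 19]
22. n0.ok = false  [B.fin > 0]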